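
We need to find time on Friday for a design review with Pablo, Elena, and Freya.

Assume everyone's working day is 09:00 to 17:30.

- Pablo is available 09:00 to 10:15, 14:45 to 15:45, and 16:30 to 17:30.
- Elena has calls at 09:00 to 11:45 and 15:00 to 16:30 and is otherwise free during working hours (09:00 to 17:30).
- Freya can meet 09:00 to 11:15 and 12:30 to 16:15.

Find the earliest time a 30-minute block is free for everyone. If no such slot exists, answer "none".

none

Elena free within 09:00–17:30: 11:45–15:00, 16:30–17:30.
Pablo ∩ Elena: 14:45–15:00, 16:30–17:30.
Pablo ∩ Elena ∩ Freya: 14:45–15:00.
Windows ≥ 30 min: (none).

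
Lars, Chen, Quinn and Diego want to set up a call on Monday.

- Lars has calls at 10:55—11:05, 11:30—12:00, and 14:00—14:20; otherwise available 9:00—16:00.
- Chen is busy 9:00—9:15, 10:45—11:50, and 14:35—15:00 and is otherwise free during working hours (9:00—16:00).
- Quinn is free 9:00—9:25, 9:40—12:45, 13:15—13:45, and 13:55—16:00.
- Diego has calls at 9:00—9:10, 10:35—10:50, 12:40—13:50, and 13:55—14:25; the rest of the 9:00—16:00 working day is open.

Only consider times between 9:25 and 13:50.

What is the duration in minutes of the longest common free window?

Lars free within 09:00–16:00: 09:00–10:55, 11:05–11:30, 12:00–14:00, 14:20–16:00.
Chen free within 09:00–16:00: 09:15–10:45, 11:50–14:35, 15:00–16:00.
Diego free within 09:00–16:00: 09:10–10:35, 10:50–12:40, 13:50–13:55, 14:25–16:00.
Lars ∩ Chen: 09:15–10:45, 12:00–14:00, 14:20–14:35, 15:00–16:00.
Lars ∩ Chen ∩ Quinn: 09:15–09:25, 09:40–10:45, 12:00–12:45, 13:15–13:45, 13:55–14:00, 14:20–14:35, 15:00–16:00.
Lars ∩ Chen ∩ Quinn ∩ Diego: 09:15–09:25, 09:40–10:35, 12:00–12:40, 14:25–14:35, 15:00–16:00.
Restricted to 09:25–13:50: 09:40–10:35, 12:00–12:40.
Common window lengths: 55, 40 min; longest is 55.

55 minutes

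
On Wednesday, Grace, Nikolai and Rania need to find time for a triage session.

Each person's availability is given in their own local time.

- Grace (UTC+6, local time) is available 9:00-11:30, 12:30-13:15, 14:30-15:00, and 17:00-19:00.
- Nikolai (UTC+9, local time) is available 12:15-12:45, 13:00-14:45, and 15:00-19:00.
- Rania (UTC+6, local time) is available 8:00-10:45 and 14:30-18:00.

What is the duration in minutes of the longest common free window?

Grace → UTC: 03:00–05:30, 06:30–07:15, 08:30–09:00, 11:00–13:00.
Nikolai → UTC: 03:15–03:45, 04:00–05:45, 06:00–10:00.
Rania → UTC: 02:00–04:45, 08:30–12:00.
Grace ∩ Nikolai: 03:15–03:45, 04:00–05:30, 06:30–07:15, 08:30–09:00.
Grace ∩ Nikolai ∩ Rania: 03:15–03:45, 04:00–04:45, 08:30–09:00.
Common window lengths: 30, 45, 30 min; longest is 45.

45 minutes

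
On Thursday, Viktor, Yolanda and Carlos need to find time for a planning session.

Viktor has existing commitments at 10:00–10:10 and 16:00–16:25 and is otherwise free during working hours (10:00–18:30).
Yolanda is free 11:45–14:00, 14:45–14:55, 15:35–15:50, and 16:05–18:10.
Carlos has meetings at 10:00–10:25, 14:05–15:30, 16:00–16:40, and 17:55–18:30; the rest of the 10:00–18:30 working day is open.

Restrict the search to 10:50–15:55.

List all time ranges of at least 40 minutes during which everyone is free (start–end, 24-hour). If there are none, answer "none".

Viktor free within 10:00–18:30: 10:10–16:00, 16:25–18:30.
Carlos free within 10:00–18:30: 10:25–14:05, 15:30–16:00, 16:40–17:55.
Viktor ∩ Yolanda: 11:45–14:00, 14:45–14:55, 15:35–15:50, 16:25–18:10.
Viktor ∩ Yolanda ∩ Carlos: 11:45–14:00, 15:35–15:50, 16:40–17:55.
Restricted to 10:50–15:55: 11:45–14:00, 15:35–15:50.
Windows ≥ 40 min: 11:45–14:00.

11:45–14:00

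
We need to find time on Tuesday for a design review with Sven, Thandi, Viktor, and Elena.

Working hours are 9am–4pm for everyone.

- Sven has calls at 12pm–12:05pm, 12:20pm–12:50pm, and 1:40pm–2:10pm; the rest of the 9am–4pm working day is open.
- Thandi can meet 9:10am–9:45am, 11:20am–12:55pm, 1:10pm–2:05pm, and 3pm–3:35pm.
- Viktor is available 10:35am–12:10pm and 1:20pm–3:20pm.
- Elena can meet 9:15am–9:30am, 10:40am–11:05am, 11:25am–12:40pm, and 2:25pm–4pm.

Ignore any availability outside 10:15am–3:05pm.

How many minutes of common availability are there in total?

Sven free within 09:00–16:00: 09:00–12:00, 12:05–12:20, 12:50–13:40, 14:10–16:00.
Sven ∩ Thandi: 09:10–09:45, 11:20–12:00, 12:05–12:20, 12:50–12:55, 13:10–13:40, 15:00–15:35.
Sven ∩ Thandi ∩ Viktor: 11:20–12:00, 12:05–12:10, 13:20–13:40, 15:00–15:20.
Sven ∩ Thandi ∩ Viktor ∩ Elena: 11:25–12:00, 12:05–12:10, 15:00–15:20.
Restricted to 10:15–15:05: 11:25–12:00, 12:05–12:10, 15:00–15:05.
Total common minutes: 35 + 5 + 5 = 45.

45 minutes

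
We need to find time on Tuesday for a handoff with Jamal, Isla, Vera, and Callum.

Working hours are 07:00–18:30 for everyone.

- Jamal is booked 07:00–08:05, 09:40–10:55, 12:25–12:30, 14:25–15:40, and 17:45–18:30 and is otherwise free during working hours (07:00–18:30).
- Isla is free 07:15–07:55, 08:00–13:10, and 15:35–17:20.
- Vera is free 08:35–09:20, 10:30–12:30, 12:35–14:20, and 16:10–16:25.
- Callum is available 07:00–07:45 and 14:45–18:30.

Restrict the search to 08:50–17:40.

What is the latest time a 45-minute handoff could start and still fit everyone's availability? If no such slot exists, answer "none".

Jamal free within 07:00–18:30: 08:05–09:40, 10:55–12:25, 12:30–14:25, 15:40–17:45.
Jamal ∩ Isla: 08:05–09:40, 10:55–12:25, 12:30–13:10, 15:40–17:20.
Jamal ∩ Isla ∩ Vera: 08:35–09:20, 10:55–12:25, 12:35–13:10, 16:10–16:25.
Jamal ∩ Isla ∩ Vera ∩ Callum: 16:10–16:25.
Restricted to 08:50–17:40: 16:10–16:25.
Windows ≥ 45 min: (none).

none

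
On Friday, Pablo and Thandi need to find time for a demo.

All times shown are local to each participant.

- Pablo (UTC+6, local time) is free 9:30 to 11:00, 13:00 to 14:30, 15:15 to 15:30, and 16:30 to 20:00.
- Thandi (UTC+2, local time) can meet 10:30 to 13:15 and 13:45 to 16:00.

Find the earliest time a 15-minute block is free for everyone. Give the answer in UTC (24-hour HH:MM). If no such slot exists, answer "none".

Pablo → UTC: 03:30–05:00, 07:00–08:30, 09:15–09:30, 10:30–14:00.
Thandi → UTC: 08:30–11:15, 11:45–14:00.
Pablo ∩ Thandi: 09:15–09:30, 10:30–11:15, 11:45–14:00.
Windows ≥ 15 min: 09:15–09:30, 10:30–11:15, 11:45–14:00.
Earliest such window starts at 09:15.

09:15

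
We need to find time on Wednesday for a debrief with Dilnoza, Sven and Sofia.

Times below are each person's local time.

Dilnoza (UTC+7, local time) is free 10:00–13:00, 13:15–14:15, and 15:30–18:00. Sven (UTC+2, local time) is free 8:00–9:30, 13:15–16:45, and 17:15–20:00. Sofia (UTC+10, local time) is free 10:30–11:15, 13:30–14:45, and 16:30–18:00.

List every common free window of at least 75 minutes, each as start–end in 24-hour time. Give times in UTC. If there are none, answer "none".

Dilnoza → UTC: 03:00–06:00, 06:15–07:15, 08:30–11:00.
Sven → UTC: 06:00–07:30, 11:15–14:45, 15:15–18:00.
Sofia → UTC: 00:30–01:15, 03:30–04:45, 06:30–08:00.
Dilnoza ∩ Sven: 06:15–07:15.
Dilnoza ∩ Sven ∩ Sofia: 06:30–07:15.
Windows ≥ 75 min: (none).

none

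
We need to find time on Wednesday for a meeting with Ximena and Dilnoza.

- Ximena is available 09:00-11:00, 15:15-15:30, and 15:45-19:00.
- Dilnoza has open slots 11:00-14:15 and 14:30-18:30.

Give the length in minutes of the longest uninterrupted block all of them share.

165 minutes

Ximena ∩ Dilnoza: 15:15–15:30, 15:45–18:30.
Common window lengths: 15, 165 min; longest is 165.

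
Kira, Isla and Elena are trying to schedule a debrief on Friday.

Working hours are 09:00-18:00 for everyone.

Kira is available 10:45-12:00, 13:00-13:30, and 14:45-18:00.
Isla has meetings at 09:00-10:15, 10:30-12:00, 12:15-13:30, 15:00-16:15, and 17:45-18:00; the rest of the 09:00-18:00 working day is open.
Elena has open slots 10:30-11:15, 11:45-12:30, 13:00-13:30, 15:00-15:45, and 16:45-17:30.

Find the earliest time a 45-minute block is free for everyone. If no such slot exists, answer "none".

Isla free within 09:00–18:00: 10:15–10:30, 12:00–12:15, 13:30–15:00, 16:15–17:45.
Kira ∩ Isla: 14:45–15:00, 16:15–17:45.
Kira ∩ Isla ∩ Elena: 16:45–17:30.
Windows ≥ 45 min: 16:45–17:30.
Earliest such window starts at 16:45.

16:45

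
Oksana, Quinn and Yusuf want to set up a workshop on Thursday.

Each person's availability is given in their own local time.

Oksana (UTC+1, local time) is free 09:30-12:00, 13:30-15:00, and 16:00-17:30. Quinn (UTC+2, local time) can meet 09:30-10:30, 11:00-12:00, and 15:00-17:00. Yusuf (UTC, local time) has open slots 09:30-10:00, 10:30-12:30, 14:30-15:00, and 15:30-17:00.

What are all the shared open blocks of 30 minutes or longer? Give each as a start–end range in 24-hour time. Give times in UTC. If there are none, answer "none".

09:30–10:00

Oksana → UTC: 08:30–11:00, 12:30–14:00, 15:00–16:30.
Quinn → UTC: 07:30–08:30, 09:00–10:00, 13:00–15:00.
Yusuf → UTC: 09:30–10:00, 10:30–12:30, 14:30–15:00, 15:30–17:00.
Oksana ∩ Quinn: 09:00–10:00, 13:00–14:00.
Oksana ∩ Quinn ∩ Yusuf: 09:30–10:00.
Windows ≥ 30 min: 09:30–10:00.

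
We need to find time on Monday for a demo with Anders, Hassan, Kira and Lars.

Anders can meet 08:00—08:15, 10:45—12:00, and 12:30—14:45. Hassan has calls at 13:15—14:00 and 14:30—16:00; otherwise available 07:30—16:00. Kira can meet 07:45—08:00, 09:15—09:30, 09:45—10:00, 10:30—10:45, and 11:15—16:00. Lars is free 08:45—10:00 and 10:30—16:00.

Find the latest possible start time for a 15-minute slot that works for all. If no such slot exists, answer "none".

14:15

Hassan free within 07:30–16:00: 07:30–13:15, 14:00–14:30.
Anders ∩ Hassan: 08:00–08:15, 10:45–12:00, 12:30–13:15, 14:00–14:30.
Anders ∩ Hassan ∩ Kira: 11:15–12:00, 12:30–13:15, 14:00–14:30.
Anders ∩ Hassan ∩ Kira ∩ Lars: 11:15–12:00, 12:30–13:15, 14:00–14:30.
Windows ≥ 15 min: 11:15–12:00, 12:30–13:15, 14:00–14:30.
Latest start in the last window 14:00–14:30 is 14:30 − 15 min = 14:15.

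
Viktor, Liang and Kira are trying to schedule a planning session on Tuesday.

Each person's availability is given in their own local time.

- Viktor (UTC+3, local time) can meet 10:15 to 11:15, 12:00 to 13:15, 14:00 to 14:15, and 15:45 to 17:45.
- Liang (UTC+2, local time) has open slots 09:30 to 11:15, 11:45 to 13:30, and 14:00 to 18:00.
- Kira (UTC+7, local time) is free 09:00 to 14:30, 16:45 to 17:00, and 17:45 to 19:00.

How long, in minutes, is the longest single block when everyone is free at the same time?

15 minutes

Viktor → UTC: 07:15–08:15, 09:00–10:15, 11:00–11:15, 12:45–14:45.
Liang → UTC: 07:30–09:15, 09:45–11:30, 12:00–16:00.
Kira → UTC: 02:00–07:30, 09:45–10:00, 10:45–12:00.
Viktor ∩ Liang: 07:30–08:15, 09:00–09:15, 09:45–10:15, 11:00–11:15, 12:45–14:45.
Viktor ∩ Liang ∩ Kira: 09:45–10:00, 11:00–11:15.
Common window lengths: 15, 15 min; longest is 15.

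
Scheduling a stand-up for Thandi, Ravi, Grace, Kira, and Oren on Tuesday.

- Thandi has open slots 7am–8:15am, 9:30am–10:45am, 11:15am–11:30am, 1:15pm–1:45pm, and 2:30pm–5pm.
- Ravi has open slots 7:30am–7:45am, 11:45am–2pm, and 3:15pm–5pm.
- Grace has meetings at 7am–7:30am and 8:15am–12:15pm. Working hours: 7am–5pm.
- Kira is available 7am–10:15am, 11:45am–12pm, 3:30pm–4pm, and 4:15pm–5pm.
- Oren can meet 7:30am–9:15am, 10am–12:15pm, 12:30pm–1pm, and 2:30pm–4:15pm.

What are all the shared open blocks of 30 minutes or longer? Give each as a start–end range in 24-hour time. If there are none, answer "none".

Grace free within 07:00–17:00: 07:30–08:15, 12:15–17:00.
Thandi ∩ Ravi: 07:30–07:45, 13:15–13:45, 15:15–17:00.
Thandi ∩ Ravi ∩ Grace: 07:30–07:45, 13:15–13:45, 15:15–17:00.
Thandi ∩ Ravi ∩ Grace ∩ Kira: 07:30–07:45, 15:30–16:00, 16:15–17:00.
Thandi ∩ Ravi ∩ Grace ∩ Kira ∩ Oren: 07:30–07:45, 15:30–16:00.
Windows ≥ 30 min: 15:30–16:00.

15:30–16:00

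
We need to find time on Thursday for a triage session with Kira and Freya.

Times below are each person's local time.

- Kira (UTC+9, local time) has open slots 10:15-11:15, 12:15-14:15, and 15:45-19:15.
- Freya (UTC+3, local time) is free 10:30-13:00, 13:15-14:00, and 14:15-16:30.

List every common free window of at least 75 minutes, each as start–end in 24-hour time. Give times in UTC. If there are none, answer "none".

07:30–10:00

Kira → UTC: 01:15–02:15, 03:15–05:15, 06:45–10:15.
Freya → UTC: 07:30–10:00, 10:15–11:00, 11:15–13:30.
Kira ∩ Freya: 07:30–10:00.
Windows ≥ 75 min: 07:30–10:00.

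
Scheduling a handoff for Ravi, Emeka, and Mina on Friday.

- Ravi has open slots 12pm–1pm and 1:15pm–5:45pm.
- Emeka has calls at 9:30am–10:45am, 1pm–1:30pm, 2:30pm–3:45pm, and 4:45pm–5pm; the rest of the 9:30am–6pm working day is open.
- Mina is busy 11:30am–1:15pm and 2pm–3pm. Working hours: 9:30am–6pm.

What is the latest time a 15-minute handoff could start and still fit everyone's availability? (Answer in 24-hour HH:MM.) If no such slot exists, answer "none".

17:30

Emeka free within 09:30–18:00: 10:45–13:00, 13:30–14:30, 15:45–16:45, 17:00–18:00.
Mina free within 09:30–18:00: 09:30–11:30, 13:15–14:00, 15:00–18:00.
Ravi ∩ Emeka: 12:00–13:00, 13:30–14:30, 15:45–16:45, 17:00–17:45.
Ravi ∩ Emeka ∩ Mina: 13:30–14:00, 15:45–16:45, 17:00–17:45.
Windows ≥ 15 min: 13:30–14:00, 15:45–16:45, 17:00–17:45.
Latest start in the last window 17:00–17:45 is 17:45 − 15 min = 17:30.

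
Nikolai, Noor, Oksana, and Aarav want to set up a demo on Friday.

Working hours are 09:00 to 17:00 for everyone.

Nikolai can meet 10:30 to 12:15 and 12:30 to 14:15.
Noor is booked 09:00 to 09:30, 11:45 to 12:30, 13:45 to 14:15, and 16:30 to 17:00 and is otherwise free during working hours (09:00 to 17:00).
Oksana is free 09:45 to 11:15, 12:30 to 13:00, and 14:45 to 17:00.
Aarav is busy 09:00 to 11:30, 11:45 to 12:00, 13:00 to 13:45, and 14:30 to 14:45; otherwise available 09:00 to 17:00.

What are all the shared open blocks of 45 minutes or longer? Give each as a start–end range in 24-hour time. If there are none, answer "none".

none

Noor free within 09:00–17:00: 09:30–11:45, 12:30–13:45, 14:15–16:30.
Aarav free within 09:00–17:00: 11:30–11:45, 12:00–13:00, 13:45–14:30, 14:45–17:00.
Nikolai ∩ Noor: 10:30–11:45, 12:30–13:45.
Nikolai ∩ Noor ∩ Oksana: 10:30–11:15, 12:30–13:00.
Nikolai ∩ Noor ∩ Oksana ∩ Aarav: 12:30–13:00.
Windows ≥ 45 min: (none).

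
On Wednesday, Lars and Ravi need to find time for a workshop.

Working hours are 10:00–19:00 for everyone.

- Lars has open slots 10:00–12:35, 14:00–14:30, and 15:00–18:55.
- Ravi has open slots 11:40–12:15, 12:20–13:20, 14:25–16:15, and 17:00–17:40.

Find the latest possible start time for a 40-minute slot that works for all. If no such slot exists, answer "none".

Lars ∩ Ravi: 11:40–12:15, 12:20–12:35, 14:25–14:30, 15:00–16:15, 17:00–17:40.
Windows ≥ 40 min: 15:00–16:15, 17:00–17:40.
Latest start in the last window 17:00–17:40 is 17:40 − 40 min = 17:00.

17:00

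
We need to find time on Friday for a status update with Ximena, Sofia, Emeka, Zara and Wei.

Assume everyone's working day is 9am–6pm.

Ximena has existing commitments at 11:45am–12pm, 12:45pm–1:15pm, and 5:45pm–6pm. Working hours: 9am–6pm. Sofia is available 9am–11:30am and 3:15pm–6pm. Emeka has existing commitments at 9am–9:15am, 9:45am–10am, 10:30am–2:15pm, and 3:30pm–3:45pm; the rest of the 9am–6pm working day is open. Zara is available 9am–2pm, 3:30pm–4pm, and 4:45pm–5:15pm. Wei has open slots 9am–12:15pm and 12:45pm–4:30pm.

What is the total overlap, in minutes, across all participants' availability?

Ximena free within 09:00–18:00: 09:00–11:45, 12:00–12:45, 13:15–17:45.
Emeka free within 09:00–18:00: 09:15–09:45, 10:00–10:30, 14:15–15:30, 15:45–18:00.
Ximena ∩ Sofia: 09:00–11:30, 15:15–17:45.
Ximena ∩ Sofia ∩ Emeka: 09:15–09:45, 10:00–10:30, 15:15–15:30, 15:45–17:45.
Ximena ∩ Sofia ∩ Emeka ∩ Zara: 09:15–09:45, 10:00–10:30, 15:45–16:00, 16:45–17:15.
Ximena ∩ Sofia ∩ Emeka ∩ Zara ∩ Wei: 09:15–09:45, 10:00–10:30, 15:45–16:00.
Total common minutes: 30 + 30 + 15 = 75.

75 minutes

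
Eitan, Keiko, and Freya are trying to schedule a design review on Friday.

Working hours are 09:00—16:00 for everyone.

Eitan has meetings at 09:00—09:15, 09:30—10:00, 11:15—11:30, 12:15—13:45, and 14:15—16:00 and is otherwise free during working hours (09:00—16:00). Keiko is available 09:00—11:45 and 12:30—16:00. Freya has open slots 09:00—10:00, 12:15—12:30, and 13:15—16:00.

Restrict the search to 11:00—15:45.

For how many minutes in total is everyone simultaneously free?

30 minutes

Eitan free within 09:00–16:00: 09:15–09:30, 10:00–11:15, 11:30–12:15, 13:45–14:15.
Eitan ∩ Keiko: 09:15–09:30, 10:00–11:15, 11:30–11:45, 13:45–14:15.
Eitan ∩ Keiko ∩ Freya: 09:15–09:30, 13:45–14:15.
Restricted to 11:00–15:45: 13:45–14:15.
Total common minutes: 30.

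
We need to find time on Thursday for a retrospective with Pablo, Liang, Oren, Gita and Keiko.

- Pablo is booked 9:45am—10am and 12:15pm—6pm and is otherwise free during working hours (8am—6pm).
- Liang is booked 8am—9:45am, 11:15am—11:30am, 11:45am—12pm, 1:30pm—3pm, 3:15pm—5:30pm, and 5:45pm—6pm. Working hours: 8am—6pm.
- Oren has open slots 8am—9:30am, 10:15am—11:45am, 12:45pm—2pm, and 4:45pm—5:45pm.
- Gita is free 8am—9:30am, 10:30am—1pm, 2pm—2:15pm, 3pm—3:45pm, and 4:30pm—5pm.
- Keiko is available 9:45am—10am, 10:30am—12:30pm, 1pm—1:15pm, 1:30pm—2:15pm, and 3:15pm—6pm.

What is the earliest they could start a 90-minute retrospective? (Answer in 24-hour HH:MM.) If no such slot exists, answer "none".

none

Pablo free within 08:00–18:00: 08:00–09:45, 10:00–12:15.
Liang free within 08:00–18:00: 09:45–11:15, 11:30–11:45, 12:00–13:30, 15:00–15:15, 17:30–17:45.
Pablo ∩ Liang: 10:00–11:15, 11:30–11:45, 12:00–12:15.
Pablo ∩ Liang ∩ Oren: 10:15–11:15, 11:30–11:45.
Pablo ∩ Liang ∩ Oren ∩ Gita: 10:30–11:15, 11:30–11:45.
Pablo ∩ Liang ∩ Oren ∩ Gita ∩ Keiko: 10:30–11:15, 11:30–11:45.
Windows ≥ 90 min: (none).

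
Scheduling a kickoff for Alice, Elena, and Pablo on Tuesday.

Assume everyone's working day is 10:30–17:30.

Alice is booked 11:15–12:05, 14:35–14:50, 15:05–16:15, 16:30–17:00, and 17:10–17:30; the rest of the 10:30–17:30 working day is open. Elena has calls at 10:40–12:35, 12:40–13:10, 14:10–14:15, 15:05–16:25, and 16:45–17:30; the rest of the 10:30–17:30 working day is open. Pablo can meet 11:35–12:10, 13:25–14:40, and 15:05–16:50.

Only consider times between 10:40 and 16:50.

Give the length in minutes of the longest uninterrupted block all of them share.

45 minutes

Alice free within 10:30–17:30: 10:30–11:15, 12:05–14:35, 14:50–15:05, 16:15–16:30, 17:00–17:10.
Elena free within 10:30–17:30: 10:30–10:40, 12:35–12:40, 13:10–14:10, 14:15–15:05, 16:25–16:45.
Alice ∩ Elena: 10:30–10:40, 12:35–12:40, 13:10–14:10, 14:15–14:35, 14:50–15:05, 16:25–16:30.
Alice ∩ Elena ∩ Pablo: 13:25–14:10, 14:15–14:35, 16:25–16:30.
Restricted to 10:40–16:50: 13:25–14:10, 14:15–14:35, 16:25–16:30.
Common window lengths: 45, 20, 5 min; longest is 45.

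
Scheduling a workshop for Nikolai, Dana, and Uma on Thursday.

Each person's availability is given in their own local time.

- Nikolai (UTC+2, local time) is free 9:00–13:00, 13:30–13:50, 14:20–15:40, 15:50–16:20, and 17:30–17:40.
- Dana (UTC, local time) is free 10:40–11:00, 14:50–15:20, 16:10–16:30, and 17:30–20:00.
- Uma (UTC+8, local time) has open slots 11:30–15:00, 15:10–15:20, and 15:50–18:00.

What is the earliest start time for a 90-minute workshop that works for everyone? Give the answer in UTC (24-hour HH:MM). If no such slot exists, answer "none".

Nikolai → UTC: 07:00–11:00, 11:30–11:50, 12:20–13:40, 13:50–14:20, 15:30–15:40.
Dana → UTC: 10:40–11:00, 14:50–15:20, 16:10–16:30, 17:30–20:00.
Uma → UTC: 03:30–07:00, 07:10–07:20, 07:50–10:00.
Nikolai ∩ Dana: 10:40–11:00.
Nikolai ∩ Dana ∩ Uma: (none).
Windows ≥ 90 min: (none).

none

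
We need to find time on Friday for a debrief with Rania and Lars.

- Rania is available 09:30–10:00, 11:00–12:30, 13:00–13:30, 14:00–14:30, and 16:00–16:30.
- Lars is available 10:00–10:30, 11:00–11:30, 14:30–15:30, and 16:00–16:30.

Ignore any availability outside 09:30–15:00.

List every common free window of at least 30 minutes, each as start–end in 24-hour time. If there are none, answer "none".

Rania ∩ Lars: 11:00–11:30, 16:00–16:30.
Restricted to 09:30–15:00: 11:00–11:30.
Windows ≥ 30 min: 11:00–11:30.

11:00–11:30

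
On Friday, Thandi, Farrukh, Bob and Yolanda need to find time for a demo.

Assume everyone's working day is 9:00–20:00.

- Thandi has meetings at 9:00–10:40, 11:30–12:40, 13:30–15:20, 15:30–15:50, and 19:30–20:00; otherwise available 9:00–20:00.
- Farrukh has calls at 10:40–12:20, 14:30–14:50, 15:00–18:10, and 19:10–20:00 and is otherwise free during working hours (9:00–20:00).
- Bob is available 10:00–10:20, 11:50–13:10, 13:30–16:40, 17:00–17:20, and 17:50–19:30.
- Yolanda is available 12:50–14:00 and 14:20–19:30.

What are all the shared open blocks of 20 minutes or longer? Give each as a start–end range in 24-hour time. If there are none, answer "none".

Thandi free within 09:00–20:00: 10:40–11:30, 12:40–13:30, 15:20–15:30, 15:50–19:30.
Farrukh free within 09:00–20:00: 09:00–10:40, 12:20–14:30, 14:50–15:00, 18:10–19:10.
Thandi ∩ Farrukh: 12:40–13:30, 18:10–19:10.
Thandi ∩ Farrukh ∩ Bob: 12:40–13:10, 18:10–19:10.
Thandi ∩ Farrukh ∩ Bob ∩ Yolanda: 12:50–13:10, 18:10–19:10.
Windows ≥ 20 min: 12:50–13:10, 18:10–19:10.

12:50–13:10, 18:10–19:10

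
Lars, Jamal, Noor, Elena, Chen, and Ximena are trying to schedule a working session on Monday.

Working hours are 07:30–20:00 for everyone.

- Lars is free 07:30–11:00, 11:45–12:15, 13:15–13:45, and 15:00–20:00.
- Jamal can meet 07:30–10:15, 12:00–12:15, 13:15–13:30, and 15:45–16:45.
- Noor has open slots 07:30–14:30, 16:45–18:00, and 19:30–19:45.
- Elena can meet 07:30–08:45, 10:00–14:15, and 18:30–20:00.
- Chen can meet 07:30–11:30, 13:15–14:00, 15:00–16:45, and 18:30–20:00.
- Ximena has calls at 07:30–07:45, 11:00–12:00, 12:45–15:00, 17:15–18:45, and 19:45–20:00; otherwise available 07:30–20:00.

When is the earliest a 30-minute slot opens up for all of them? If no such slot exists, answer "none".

Ximena free within 07:30–20:00: 07:45–11:00, 12:00–12:45, 15:00–17:15, 18:45–19:45.
Lars ∩ Jamal: 07:30–10:15, 12:00–12:15, 13:15–13:30, 15:45–16:45.
Lars ∩ Jamal ∩ Noor: 07:30–10:15, 12:00–12:15, 13:15–13:30.
Lars ∩ Jamal ∩ Noor ∩ Elena: 07:30–08:45, 10:00–10:15, 12:00–12:15, 13:15–13:30.
Lars ∩ Jamal ∩ Noor ∩ Elena ∩ Chen: 07:30–08:45, 10:00–10:15, 13:15–13:30.
Lars ∩ Jamal ∩ Noor ∩ Elena ∩ Chen ∩ Ximena: 07:45–08:45, 10:00–10:15.
Windows ≥ 30 min: 07:45–08:45.
Earliest such window starts at 07:45.

07:45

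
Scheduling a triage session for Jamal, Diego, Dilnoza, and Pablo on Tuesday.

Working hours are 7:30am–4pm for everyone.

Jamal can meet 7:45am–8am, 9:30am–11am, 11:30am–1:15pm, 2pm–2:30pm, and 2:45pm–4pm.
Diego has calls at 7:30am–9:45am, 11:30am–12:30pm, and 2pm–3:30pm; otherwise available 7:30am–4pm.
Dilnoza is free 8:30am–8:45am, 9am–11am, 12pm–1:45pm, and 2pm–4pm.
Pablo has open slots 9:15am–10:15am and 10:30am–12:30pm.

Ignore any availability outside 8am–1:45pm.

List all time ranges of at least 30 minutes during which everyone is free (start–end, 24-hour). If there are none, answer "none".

Diego free within 07:30–16:00: 09:45–11:30, 12:30–14:00, 15:30–16:00.
Jamal ∩ Diego: 09:45–11:00, 12:30–13:15, 15:30–16:00.
Jamal ∩ Diego ∩ Dilnoza: 09:45–11:00, 12:30–13:15, 15:30–16:00.
Jamal ∩ Diego ∩ Dilnoza ∩ Pablo: 09:45–10:15, 10:30–11:00.
Restricted to 08:00–13:45: 09:45–10:15, 10:30–11:00.
Windows ≥ 30 min: 09:45–10:15, 10:30–11:00.

09:45–10:15, 10:30–11:00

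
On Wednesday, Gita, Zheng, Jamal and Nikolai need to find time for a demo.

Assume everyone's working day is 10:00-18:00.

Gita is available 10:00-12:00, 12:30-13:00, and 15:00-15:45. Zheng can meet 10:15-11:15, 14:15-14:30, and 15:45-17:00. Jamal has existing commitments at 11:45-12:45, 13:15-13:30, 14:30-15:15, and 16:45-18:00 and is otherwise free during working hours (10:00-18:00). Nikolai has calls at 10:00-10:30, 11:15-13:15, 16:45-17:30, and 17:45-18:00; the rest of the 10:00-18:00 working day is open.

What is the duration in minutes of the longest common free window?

45 minutes

Jamal free within 10:00–18:00: 10:00–11:45, 12:45–13:15, 13:30–14:30, 15:15–16:45.
Nikolai free within 10:00–18:00: 10:30–11:15, 13:15–16:45, 17:30–17:45.
Gita ∩ Zheng: 10:15–11:15.
Gita ∩ Zheng ∩ Jamal: 10:15–11:15.
Gita ∩ Zheng ∩ Jamal ∩ Nikolai: 10:30–11:15.
Single common window of 45 minutes.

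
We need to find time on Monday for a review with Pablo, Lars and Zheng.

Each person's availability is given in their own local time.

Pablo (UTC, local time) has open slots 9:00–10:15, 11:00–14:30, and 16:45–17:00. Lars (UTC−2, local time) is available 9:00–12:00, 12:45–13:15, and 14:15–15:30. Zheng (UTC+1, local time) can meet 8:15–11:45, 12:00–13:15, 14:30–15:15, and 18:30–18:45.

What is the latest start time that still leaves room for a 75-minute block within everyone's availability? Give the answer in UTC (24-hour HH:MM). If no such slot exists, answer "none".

11:00

Pablo → UTC: 09:00–10:15, 11:00–14:30, 16:45–17:00.
Lars → UTC: 11:00–14:00, 14:45–15:15, 16:15–17:30.
Zheng → UTC: 07:15–10:45, 11:00–12:15, 13:30–14:15, 17:30–17:45.
Pablo ∩ Lars: 11:00–14:00, 16:45–17:00.
Pablo ∩ Lars ∩ Zheng: 11:00–12:15, 13:30–14:00.
Windows ≥ 75 min: 11:00–12:15.
Latest start in the last window 11:00–12:15 is 12:15 − 75 min = 11:00.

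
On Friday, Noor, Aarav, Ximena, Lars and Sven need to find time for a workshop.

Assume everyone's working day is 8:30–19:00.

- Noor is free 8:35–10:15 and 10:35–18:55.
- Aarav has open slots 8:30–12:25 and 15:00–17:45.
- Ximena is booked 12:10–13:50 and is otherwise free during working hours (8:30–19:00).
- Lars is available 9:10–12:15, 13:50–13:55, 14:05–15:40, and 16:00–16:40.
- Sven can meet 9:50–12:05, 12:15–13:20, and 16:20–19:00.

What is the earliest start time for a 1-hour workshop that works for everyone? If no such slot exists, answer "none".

Ximena free within 08:30–19:00: 08:30–12:10, 13:50–19:00.
Noor ∩ Aarav: 08:35–10:15, 10:35–12:25, 15:00–17:45.
Noor ∩ Aarav ∩ Ximena: 08:35–10:15, 10:35–12:10, 15:00–17:45.
Noor ∩ Aarav ∩ Ximena ∩ Lars: 09:10–10:15, 10:35–12:10, 15:00–15:40, 16:00–16:40.
Noor ∩ Aarav ∩ Ximena ∩ Lars ∩ Sven: 09:50–10:15, 10:35–12:05, 16:20–16:40.
Windows ≥ 60 min: 10:35–12:05.
Earliest such window starts at 10:35.

10:35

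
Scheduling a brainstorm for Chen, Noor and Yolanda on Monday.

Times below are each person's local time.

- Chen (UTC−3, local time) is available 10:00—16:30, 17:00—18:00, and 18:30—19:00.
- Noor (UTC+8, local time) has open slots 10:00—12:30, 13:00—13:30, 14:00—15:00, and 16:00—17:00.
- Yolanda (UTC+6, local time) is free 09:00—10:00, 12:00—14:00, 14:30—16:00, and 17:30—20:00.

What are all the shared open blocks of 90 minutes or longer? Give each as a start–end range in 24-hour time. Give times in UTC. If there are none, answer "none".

Chen → UTC: 13:00–19:30, 20:00–21:00, 21:30–22:00.
Noor → UTC: 02:00–04:30, 05:00–05:30, 06:00–07:00, 08:00–09:00.
Yolanda → UTC: 03:00–04:00, 06:00–08:00, 08:30–10:00, 11:30–14:00.
Chen ∩ Noor: (none).
Chen ∩ Noor ∩ Yolanda: (none).
Windows ≥ 90 min: (none).

none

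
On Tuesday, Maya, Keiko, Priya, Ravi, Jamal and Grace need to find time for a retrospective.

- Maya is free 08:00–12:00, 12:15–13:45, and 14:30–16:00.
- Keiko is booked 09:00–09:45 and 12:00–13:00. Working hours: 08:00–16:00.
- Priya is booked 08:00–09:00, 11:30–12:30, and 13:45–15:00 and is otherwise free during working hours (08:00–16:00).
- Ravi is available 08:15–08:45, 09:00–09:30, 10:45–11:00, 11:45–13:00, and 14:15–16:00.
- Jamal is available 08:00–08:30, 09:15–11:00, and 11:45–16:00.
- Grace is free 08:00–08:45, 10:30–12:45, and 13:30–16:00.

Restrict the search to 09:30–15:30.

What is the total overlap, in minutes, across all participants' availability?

45 minutes

Keiko free within 08:00–16:00: 08:00–09:00, 09:45–12:00, 13:00–16:00.
Priya free within 08:00–16:00: 09:00–11:30, 12:30–13:45, 15:00–16:00.
Maya ∩ Keiko: 08:00–09:00, 09:45–12:00, 13:00–13:45, 14:30–16:00.
Maya ∩ Keiko ∩ Priya: 09:45–11:30, 13:00–13:45, 15:00–16:00.
Maya ∩ Keiko ∩ Priya ∩ Ravi: 10:45–11:00, 15:00–16:00.
Maya ∩ Keiko ∩ Priya ∩ Ravi ∩ Jamal: 10:45–11:00, 15:00–16:00.
Maya ∩ Keiko ∩ Priya ∩ Ravi ∩ Jamal ∩ Grace: 10:45–11:00, 15:00–16:00.
Restricted to 09:30–15:30: 10:45–11:00, 15:00–15:30.
Total common minutes: 15 + 30 = 45.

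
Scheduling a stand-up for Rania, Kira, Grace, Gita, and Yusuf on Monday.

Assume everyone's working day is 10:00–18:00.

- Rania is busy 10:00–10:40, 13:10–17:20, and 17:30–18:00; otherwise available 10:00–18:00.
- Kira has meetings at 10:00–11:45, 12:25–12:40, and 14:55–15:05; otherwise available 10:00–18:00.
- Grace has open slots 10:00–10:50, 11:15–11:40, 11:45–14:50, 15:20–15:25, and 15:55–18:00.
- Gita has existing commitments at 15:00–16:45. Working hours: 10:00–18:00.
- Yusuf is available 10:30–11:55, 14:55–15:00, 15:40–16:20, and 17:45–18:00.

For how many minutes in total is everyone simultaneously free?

10 minutes

Rania free within 10:00–18:00: 10:40–13:10, 17:20–17:30.
Kira free within 10:00–18:00: 11:45–12:25, 12:40–14:55, 15:05–18:00.
Gita free within 10:00–18:00: 10:00–15:00, 16:45–18:00.
Rania ∩ Kira: 11:45–12:25, 12:40–13:10, 17:20–17:30.
Rania ∩ Kira ∩ Grace: 11:45–12:25, 12:40–13:10, 17:20–17:30.
Rania ∩ Kira ∩ Grace ∩ Gita: 11:45–12:25, 12:40–13:10, 17:20–17:30.
Rania ∩ Kira ∩ Grace ∩ Gita ∩ Yusuf: 11:45–11:55.
Total common minutes: 10.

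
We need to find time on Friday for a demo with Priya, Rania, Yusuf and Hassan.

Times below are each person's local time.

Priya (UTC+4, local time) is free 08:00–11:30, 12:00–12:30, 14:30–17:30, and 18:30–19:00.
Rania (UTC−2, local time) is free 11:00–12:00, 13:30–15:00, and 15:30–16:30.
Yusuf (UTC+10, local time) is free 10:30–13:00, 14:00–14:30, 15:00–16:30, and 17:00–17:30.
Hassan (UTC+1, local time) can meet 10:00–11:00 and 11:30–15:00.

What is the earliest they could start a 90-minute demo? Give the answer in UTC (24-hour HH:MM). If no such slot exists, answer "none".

none

Priya → UTC: 04:00–07:30, 08:00–08:30, 10:30–13:30, 14:30–15:00.
Rania → UTC: 13:00–14:00, 15:30–17:00, 17:30–18:30.
Yusuf → UTC: 00:30–03:00, 04:00–04:30, 05:00–06:30, 07:00–07:30.
Hassan → UTC: 09:00–10:00, 10:30–14:00.
Priya ∩ Rania: 13:00–13:30.
Priya ∩ Rania ∩ Yusuf: (none).
Priya ∩ Rania ∩ Yusuf ∩ Hassan: (none).
Windows ≥ 90 min: (none).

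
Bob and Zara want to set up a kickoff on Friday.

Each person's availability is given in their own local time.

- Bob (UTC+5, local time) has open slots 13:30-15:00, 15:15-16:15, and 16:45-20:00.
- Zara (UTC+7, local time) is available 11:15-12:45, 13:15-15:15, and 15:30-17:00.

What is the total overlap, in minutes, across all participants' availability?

90 minutes

Bob → UTC: 08:30–10:00, 10:15–11:15, 11:45–15:00.
Zara → UTC: 04:15–05:45, 06:15–08:15, 08:30–10:00.
Bob ∩ Zara: 08:30–10:00.
Total common minutes: 90.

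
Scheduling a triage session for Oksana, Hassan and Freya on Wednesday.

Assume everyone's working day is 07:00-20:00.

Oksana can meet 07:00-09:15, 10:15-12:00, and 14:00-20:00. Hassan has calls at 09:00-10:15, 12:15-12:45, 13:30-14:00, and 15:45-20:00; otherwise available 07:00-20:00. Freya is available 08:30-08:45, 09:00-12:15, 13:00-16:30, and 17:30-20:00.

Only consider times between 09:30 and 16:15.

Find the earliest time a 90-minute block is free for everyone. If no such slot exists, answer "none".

Hassan free within 07:00–20:00: 07:00–09:00, 10:15–12:15, 12:45–13:30, 14:00–15:45.
Oksana ∩ Hassan: 07:00–09:00, 10:15–12:00, 14:00–15:45.
Oksana ∩ Hassan ∩ Freya: 08:30–08:45, 10:15–12:00, 14:00–15:45.
Restricted to 09:30–16:15: 10:15–12:00, 14:00–15:45.
Windows ≥ 90 min: 10:15–12:00, 14:00–15:45.
Earliest such window starts at 10:15.

10:15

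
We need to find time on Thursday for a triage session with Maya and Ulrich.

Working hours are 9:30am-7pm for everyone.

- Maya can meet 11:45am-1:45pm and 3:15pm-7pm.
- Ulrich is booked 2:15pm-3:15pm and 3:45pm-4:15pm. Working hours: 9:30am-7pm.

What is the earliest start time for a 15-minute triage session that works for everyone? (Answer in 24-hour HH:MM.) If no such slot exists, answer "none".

11:45

Ulrich free within 09:30–19:00: 09:30–14:15, 15:15–15:45, 16:15–19:00.
Maya ∩ Ulrich: 11:45–13:45, 15:15–15:45, 16:15–19:00.
Windows ≥ 15 min: 11:45–13:45, 15:15–15:45, 16:15–19:00.
Earliest such window starts at 11:45.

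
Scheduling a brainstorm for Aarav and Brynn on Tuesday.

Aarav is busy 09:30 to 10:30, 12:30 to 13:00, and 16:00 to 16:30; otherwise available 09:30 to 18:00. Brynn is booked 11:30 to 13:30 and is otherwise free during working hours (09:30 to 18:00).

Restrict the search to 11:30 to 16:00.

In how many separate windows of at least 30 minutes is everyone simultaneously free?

Aarav free within 09:30–18:00: 10:30–12:30, 13:00–16:00, 16:30–18:00.
Brynn free within 09:30–18:00: 09:30–11:30, 13:30–18:00.
Aarav ∩ Brynn: 10:30–11:30, 13:30–16:00, 16:30–18:00.
Restricted to 11:30–16:00: 13:30–16:00.
Windows ≥ 30 min: 13:30–16:00.
That's 1 window.

1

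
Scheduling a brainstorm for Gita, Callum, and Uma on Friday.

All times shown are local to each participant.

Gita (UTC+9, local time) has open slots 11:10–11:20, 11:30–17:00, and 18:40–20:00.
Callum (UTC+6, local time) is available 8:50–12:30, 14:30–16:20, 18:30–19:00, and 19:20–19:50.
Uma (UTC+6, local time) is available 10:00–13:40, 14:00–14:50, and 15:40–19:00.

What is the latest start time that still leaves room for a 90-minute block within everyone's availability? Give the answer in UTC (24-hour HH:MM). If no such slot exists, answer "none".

Gita → UTC: 02:10–02:20, 02:30–08:00, 09:40–11:00.
Callum → UTC: 02:50–06:30, 08:30–10:20, 12:30–13:00, 13:20–13:50.
Uma → UTC: 04:00–07:40, 08:00–08:50, 09:40–13:00.
Gita ∩ Callum: 02:50–06:30, 09:40–10:20.
Gita ∩ Callum ∩ Uma: 04:00–06:30, 09:40–10:20.
Windows ≥ 90 min: 04:00–06:30.
Latest start in the last window 04:00–06:30 is 06:30 − 90 min = 05:00.

05:00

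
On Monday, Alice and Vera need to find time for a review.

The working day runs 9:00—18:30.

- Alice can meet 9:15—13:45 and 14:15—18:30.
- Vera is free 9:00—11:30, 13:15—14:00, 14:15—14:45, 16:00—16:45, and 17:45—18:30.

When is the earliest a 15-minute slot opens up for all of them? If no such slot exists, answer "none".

Alice ∩ Vera: 09:15–11:30, 13:15–13:45, 14:15–14:45, 16:00–16:45, 17:45–18:30.
Windows ≥ 15 min: 09:15–11:30, 13:15–13:45, 14:15–14:45, 16:00–16:45, 17:45–18:30.
Earliest such window starts at 09:15.

09:15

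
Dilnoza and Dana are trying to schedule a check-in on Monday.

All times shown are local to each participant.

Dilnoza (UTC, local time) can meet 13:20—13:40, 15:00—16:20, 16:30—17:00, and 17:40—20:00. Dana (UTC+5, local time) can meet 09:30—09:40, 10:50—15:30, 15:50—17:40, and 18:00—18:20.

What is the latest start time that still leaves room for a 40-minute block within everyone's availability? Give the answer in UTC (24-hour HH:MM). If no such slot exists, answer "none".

Dilnoza → UTC: 13:20–13:40, 15:00–16:20, 16:30–17:00, 17:40–20:00.
Dana → UTC: 04:30–04:40, 05:50–10:30, 10:50–12:40, 13:00–13:20.
Dilnoza ∩ Dana: (none).
Windows ≥ 40 min: (none).

none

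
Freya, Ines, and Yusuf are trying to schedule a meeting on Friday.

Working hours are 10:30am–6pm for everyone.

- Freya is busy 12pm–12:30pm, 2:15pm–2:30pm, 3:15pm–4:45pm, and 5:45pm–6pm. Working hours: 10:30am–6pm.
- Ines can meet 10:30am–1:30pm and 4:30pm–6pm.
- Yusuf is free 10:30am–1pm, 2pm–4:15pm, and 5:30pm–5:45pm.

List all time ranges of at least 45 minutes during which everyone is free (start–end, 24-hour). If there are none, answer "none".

Freya free within 10:30–18:00: 10:30–12:00, 12:30–14:15, 14:30–15:15, 16:45–17:45.
Freya ∩ Ines: 10:30–12:00, 12:30–13:30, 16:45–17:45.
Freya ∩ Ines ∩ Yusuf: 10:30–12:00, 12:30–13:00, 17:30–17:45.
Windows ≥ 45 min: 10:30–12:00.

10:30–12:00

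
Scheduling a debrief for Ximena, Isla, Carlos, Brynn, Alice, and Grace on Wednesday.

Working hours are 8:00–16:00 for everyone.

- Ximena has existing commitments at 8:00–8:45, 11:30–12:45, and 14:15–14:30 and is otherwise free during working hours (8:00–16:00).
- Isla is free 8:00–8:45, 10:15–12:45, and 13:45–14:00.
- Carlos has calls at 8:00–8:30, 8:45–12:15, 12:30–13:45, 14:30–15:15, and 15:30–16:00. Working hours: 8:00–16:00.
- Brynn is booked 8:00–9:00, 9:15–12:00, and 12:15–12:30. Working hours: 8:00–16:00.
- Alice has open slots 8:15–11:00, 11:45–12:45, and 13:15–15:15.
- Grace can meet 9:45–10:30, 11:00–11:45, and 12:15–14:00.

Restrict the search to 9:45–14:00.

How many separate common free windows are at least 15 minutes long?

1

Ximena free within 08:00–16:00: 08:45–11:30, 12:45–14:15, 14:30–16:00.
Carlos free within 08:00–16:00: 08:30–08:45, 12:15–12:30, 13:45–14:30, 15:15–15:30.
Brynn free within 08:00–16:00: 09:00–09:15, 12:00–12:15, 12:30–16:00.
Ximena ∩ Isla: 10:15–11:30, 13:45–14:00.
Ximena ∩ Isla ∩ Carlos: 13:45–14:00.
Ximena ∩ Isla ∩ Carlos ∩ Brynn: 13:45–14:00.
Ximena ∩ Isla ∩ Carlos ∩ Brynn ∩ Alice: 13:45–14:00.
Ximena ∩ Isla ∩ Carlos ∩ Brynn ∩ Alice ∩ Grace: 13:45–14:00.
Restricted to 09:45–14:00: 13:45–14:00.
Windows ≥ 15 min: 13:45–14:00.
That's 1 window.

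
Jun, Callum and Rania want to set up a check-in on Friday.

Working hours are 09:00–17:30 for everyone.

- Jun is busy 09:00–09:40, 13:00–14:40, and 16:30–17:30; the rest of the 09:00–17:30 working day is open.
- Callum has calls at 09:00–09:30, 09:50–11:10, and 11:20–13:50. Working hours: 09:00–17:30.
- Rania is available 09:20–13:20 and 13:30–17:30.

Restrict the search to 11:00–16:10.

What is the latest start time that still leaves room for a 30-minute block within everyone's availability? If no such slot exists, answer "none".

Jun free within 09:00–17:30: 09:40–13:00, 14:40–16:30.
Callum free within 09:00–17:30: 09:30–09:50, 11:10–11:20, 13:50–17:30.
Jun ∩ Callum: 09:40–09:50, 11:10–11:20, 14:40–16:30.
Jun ∩ Callum ∩ Rania: 09:40–09:50, 11:10–11:20, 14:40–16:30.
Restricted to 11:00–16:10: 11:10–11:20, 14:40–16:10.
Windows ≥ 30 min: 14:40–16:10.
Latest start in the last window 14:40–16:10 is 16:10 − 30 min = 15:40.

15:40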